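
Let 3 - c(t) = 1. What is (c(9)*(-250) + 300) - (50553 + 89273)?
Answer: -140026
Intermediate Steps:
c(t) = 2 (c(t) = 3 - 1*1 = 3 - 1 = 2)
(c(9)*(-250) + 300) - (50553 + 89273) = (2*(-250) + 300) - (50553 + 89273) = (-500 + 300) - 1*139826 = -200 - 139826 = -140026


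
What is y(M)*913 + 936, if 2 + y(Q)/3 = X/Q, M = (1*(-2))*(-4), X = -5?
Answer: -50031/8 ≈ -6253.9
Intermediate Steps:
M = 8 (M = -2*(-4) = 8)
y(Q) = -6 - 15/Q (y(Q) = -6 + 3*(-5/Q) = -6 - 15/Q)
y(M)*913 + 936 = (-6 - 15/8)*913 + 936 = -63/8*913 + 936 = -57519/8 + 936 = -50031/8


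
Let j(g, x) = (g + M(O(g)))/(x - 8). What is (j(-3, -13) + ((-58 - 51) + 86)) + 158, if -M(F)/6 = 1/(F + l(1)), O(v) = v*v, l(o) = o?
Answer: 4731/35 ≈ 135.17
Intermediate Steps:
O(v) = v²
M(F) = -6/(1 + F) (M(F) = -6/(F + 1) = -6/(1 + F))
j(g, x) = (g - 6/(1 + g²))/(-8 + x) (j(g, x) = (g - 6/(1 + g²))/(x - 8) = (g - 6/(1 + g²))/(-8 + x))
(j(-3, -13) + ((-58 - 51) + 86)) + 158 = ((-6 - 3*(1 + (-3)²))/((1 + (-3)²)*(-8 - 13)) + ((-58 - 51) + 86)) + 158 = ((-6 - 3*(1 + 9))/((1 + 9)*(-21)) + (-109 + 86)) + 158 = (-1/21*(-6 - 3*10)/10 - 23) + 158 = ((⅒)*(-1/21)*(-6 - 30) - 23) + 158 = ((⅒)*(-1/21)*(-36) - 23) + 158 = (6/35 - 23) + 158 = -799/35 + 158 = 4731/35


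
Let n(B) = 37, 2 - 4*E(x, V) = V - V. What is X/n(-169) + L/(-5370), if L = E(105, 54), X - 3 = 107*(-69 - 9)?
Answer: -89603857/397380 ≈ -225.49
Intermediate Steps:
X = -8343 (X = 3 + 107*(-69 - 9) = 3 + 107*(-78) = 3 - 8346 = -8343)
E(x, V) = ½ (E(x, V) = ½ - (V - V)/4 = ½ - ¼*0 = ½ + 0 = ½)
L = ½ ≈ 0.50000
X/n(-169) + L/(-5370) = -8343/37 + (½)/(-5370) = -8343*1/37 + (½)*(-1/5370) = -8343/37 - 1/10740 = -89603857/397380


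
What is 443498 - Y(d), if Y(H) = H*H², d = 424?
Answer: -75781526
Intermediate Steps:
Y(H) = H³
443498 - Y(d) = 443498 - 1*424³ = 443498 - 1*76225024 = 443498 - 76225024 = -75781526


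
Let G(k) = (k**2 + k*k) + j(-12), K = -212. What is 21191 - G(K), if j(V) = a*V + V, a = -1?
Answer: -68697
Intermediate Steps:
j(V) = 0 (j(V) = -V + V = 0)
G(k) = 2*k**2 (G(k) = (k**2 + k*k) + 0 = (k**2 + k**2) + 0 = 2*k**2 + 0 = 2*k**2)
21191 - G(K) = 21191 - 2*(-212)**2 = 21191 - 2*44944 = 21191 - 1*89888 = 21191 - 89888 = -68697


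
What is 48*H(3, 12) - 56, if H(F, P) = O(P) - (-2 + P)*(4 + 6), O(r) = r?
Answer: -4280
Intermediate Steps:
H(F, P) = 20 - 9*P (H(F, P) = P - (-2 + P)*(4 + 6) = P - (-2 + P)*10 = P - (-20 + 10*P) = P + (20 - 10*P) = 20 - 9*P)
48*H(3, 12) - 56 = 48*(20 - 9*12) - 56 = 48*(20 - 108) - 56 = 48*(-88) - 56 = -4224 - 56 = -4280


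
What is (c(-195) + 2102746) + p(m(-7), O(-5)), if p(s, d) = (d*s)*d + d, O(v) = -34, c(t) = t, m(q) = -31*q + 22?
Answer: 2378801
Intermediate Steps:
m(q) = 22 - 31*q
p(s, d) = d + s*d² (p(s, d) = s*d² + d = d + s*d²)
(c(-195) + 2102746) + p(m(-7), O(-5)) = (-195 + 2102746) - 34*(1 - 34*(22 - 31*(-7))) = 2102551 - 34*(1 - 34*(22 + 217)) = 2102551 - 34*(1 - 34*239) = 2102551 - 34*(1 - 8126) = 2102551 - 34*(-8125) = 2102551 + 276250 = 2378801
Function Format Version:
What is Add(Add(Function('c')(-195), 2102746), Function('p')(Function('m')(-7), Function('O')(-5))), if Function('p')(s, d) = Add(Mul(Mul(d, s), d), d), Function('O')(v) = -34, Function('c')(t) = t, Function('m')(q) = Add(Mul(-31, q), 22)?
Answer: 2378801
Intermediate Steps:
Function('m')(q) = Add(22, Mul(-31, q))
Function('p')(s, d) = Add(d, Mul(s, Pow(d, 2))) (Function('p')(s, d) = Add(Mul(s, Pow(d, 2)), d) = Add(d, Mul(s, Pow(d, 2))))
Add(Add(Function('c')(-195), 2102746), Function('p')(Function('m')(-7), Function('O')(-5))) = Add(Add(-195, 2102746), Mul(-34, Add(1, Mul(-34, Add(22, Mul(-31, -7)))))) = Add(2102551, Mul(-34, Add(1, Mul(-34, Add(22, 217))))) = Add(2102551, Mul(-34, Add(1, Mul(-34, 239)))) = Add(2102551, Mul(-34, Add(1, -8126))) = Add(2102551, Mul(-34, -8125)) = Add(2102551, 276250) = 2378801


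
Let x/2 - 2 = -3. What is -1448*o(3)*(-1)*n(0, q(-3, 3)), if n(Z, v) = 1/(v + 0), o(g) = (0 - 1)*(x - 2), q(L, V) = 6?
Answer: 2896/3 ≈ 965.33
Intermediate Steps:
x = -2 (x = 4 + 2*(-3) = 4 - 6 = -2)
o(g) = 4 (o(g) = (0 - 1)*(-2 - 2) = -1*(-4) = 4)
n(Z, v) = 1/v
-1448*o(3)*(-1)*n(0, q(-3, 3)) = -1448*4*(-1)/6 = -(-5792)/6 = -1448*(-2/3) = 2896/3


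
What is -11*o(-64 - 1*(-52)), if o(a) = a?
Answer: 132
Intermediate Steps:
-11*o(-64 - 1*(-52)) = -11*(-64 - 1*(-52)) = -11*(-64 + 52) = -11*(-12) = 132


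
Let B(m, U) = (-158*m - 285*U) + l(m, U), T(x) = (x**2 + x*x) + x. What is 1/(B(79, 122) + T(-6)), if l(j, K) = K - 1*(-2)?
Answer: -1/47062 ≈ -2.1249e-5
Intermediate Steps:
l(j, K) = 2 + K (l(j, K) = K + 2 = 2 + K)
T(x) = x + 2*x**2 (T(x) = (x**2 + x**2) + x = 2*x**2 + x = x + 2*x**2)
B(m, U) = 2 - 284*U - 158*m (B(m, U) = (-158*m - 285*U) + (2 + U) = (-285*U - 158*m) + (2 + U) = 2 - 284*U - 158*m)
1/(B(79, 122) + T(-6)) = 1/((2 - 284*122 - 158*79) - 6*(1 + 2*(-6))) = 1/((2 - 34648 - 12482) - 6*(1 - 12)) = 1/(-47128 - 6*(-11)) = 1/(-47128 + 66) = 1/(-47062) = -1/47062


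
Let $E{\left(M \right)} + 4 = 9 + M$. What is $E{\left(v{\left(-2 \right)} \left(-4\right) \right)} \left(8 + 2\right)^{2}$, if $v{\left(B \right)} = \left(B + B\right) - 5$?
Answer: $4100$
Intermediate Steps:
$v{\left(B \right)} = -5 + 2 B$ ($v{\left(B \right)} = 2 B - 5 = -5 + 2 B$)
$E{\left(M \right)} = 5 + M$ ($E{\left(M \right)} = -4 + \left(9 + M\right) = 5 + M$)
$E{\left(v{\left(-2 \right)} \left(-4\right) \right)} \left(8 + 2\right)^{2} = \left(5 + \left(-5 + 2 \left(-2\right)\right) \left(-4\right)\right) \left(8 + 2\right)^{2} = \left(5 + \left(-5 - 4\right) \left(-4\right)\right) 10^{2} = \left(5 - -36\right) 100 = \left(5 + 36\right) 100 = 41 \cdot 100 = 4100$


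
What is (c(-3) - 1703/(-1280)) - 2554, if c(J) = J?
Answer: -3271257/1280 ≈ -2555.7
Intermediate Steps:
(c(-3) - 1703/(-1280)) - 2554 = (-3 - 1703/(-1280)) - 2554 = (-3 - 1703*(-1/1280)) - 2554 = (-3 + 1703/1280) - 2554 = -2137/1280 - 2554 = -3271257/1280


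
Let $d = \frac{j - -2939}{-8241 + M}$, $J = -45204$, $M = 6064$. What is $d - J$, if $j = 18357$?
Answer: $\frac{98387812}{2177} \approx 45194.0$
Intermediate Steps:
$d = - \frac{21296}{2177}$ ($d = \frac{18357 - -2939}{-8241 + 6064} = \frac{18357 + 2939}{-2177} = 21296 \left(- \frac{1}{2177}\right) = - \frac{21296}{2177} \approx -9.7823$)
$d - J = - \frac{21296}{2177} - -45204 = - \frac{21296}{2177} + 45204 = \frac{98387812}{2177}$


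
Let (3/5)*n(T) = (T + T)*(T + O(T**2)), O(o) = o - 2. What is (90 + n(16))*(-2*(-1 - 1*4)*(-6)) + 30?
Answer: -869370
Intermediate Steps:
O(o) = -2 + o
n(T) = 10*T*(-2 + T + T**2)/3 (n(T) = 5*((T + T)*(T + (-2 + T**2)))/3 = 5*((2*T)*(-2 + T + T**2))/3 = 5*(2*T*(-2 + T + T**2))/3 = 10*T*(-2 + T + T**2)/3)
(90 + n(16))*(-2*(-1 - 1*4)*(-6)) + 30 = (90 + (10/3)*16*(-2 + 16 + 16**2))*(-2*(-1 - 1*4)*(-6)) + 30 = (90 + (10/3)*16*(-2 + 16 + 256))*(-2*(-1 - 4)*(-6)) + 30 = (90 + (10/3)*16*270)*(-2*(-5)*(-6)) + 30 = (90 + 14400)*(10*(-6)) + 30 = 14490*(-60) + 30 = -869400 + 30 = -869370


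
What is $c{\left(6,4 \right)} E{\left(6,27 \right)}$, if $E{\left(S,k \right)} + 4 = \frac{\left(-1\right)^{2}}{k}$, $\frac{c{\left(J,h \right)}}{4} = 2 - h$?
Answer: $\frac{856}{27} \approx 31.704$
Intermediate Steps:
$c{\left(J,h \right)} = 8 - 4 h$ ($c{\left(J,h \right)} = 4 \left(2 - h\right) = 8 - 4 h$)
$E{\left(S,k \right)} = -4 + \frac{1}{k}$ ($E{\left(S,k \right)} = -4 + \frac{\left(-1\right)^{2}}{k} = -4 + 1 \frac{1}{k} = -4 + \frac{1}{k}$)
$c{\left(6,4 \right)} E{\left(6,27 \right)} = \left(8 - 16\right) \left(-4 + \frac{1}{27}\right) = \left(-8\right) \left(- \frac{107}{27}\right) = \frac{856}{27}$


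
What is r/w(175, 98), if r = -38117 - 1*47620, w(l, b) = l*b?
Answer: -85737/17150 ≈ -4.9992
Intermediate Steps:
w(l, b) = b*l
r = -85737 (r = -38117 - 47620 = -85737)
r/w(175, 98) = -85737/(98*175) = -85737/17150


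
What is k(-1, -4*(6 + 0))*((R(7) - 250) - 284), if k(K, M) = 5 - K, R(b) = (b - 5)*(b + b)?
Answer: -3036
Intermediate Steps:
R(b) = 2*b*(-5 + b) (R(b) = (-5 + b)*(2*b) = 2*b*(-5 + b))
k(-1, -4*(6 + 0))*((R(7) - 250) - 284) = (5 - 1*(-1))*((2*7*(-5 + 7) - 250) - 284) = (5 + 1)*((2*7*2 - 250) - 284) = 6*((28 - 250) - 284) = 6*(-222 - 284) = 6*(-506) = -3036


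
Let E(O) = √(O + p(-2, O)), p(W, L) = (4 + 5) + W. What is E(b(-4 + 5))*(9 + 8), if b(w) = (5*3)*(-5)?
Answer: 34*I*√17 ≈ 140.19*I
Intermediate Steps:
b(w) = -75 (b(w) = 15*(-5) = -75)
p(W, L) = 9 + W
E(O) = √(7 + O) (E(O) = √(O + (9 - 2)) = √(O + 7) = √(7 + O))
E(b(-4 + 5))*(9 + 8) = √(7 - 75)*(9 + 8) = √(-68)*17 = (2*I*√17)*17 = 34*I*√17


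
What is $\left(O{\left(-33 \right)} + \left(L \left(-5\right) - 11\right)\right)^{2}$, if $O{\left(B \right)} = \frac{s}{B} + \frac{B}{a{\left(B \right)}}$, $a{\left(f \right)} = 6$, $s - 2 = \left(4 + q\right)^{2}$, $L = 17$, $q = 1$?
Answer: $\frac{5067001}{484} \approx 10469.0$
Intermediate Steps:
$s = 27$ ($s = 2 + \left(4 + 1\right)^{2} = 2 + 5^{2} = 2 + 25 = 27$)
$O{\left(B \right)} = \frac{27}{B} + \frac{B}{6}$
$\left(O{\left(-33 \right)} + \left(L \left(-5\right) - 11\right)\right)^{2} = \left(\left(\frac{27}{-33} + \frac{1}{6} \left(-33\right)\right) + \left(17 \left(-5\right) - 11\right)\right)^{2} = \left(\left(27 \left(- \frac{1}{33}\right) - \frac{11}{2}\right) - 96\right)^{2} = \left(\left(- \frac{9}{11} - \frac{11}{2}\right) - 96\right)^{2} = \left(- \frac{139}{22} - 96\right)^{2} = \left(- \frac{2251}{22}\right)^{2} = \frac{5067001}{484}$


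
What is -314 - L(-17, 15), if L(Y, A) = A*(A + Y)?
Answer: -284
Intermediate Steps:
-314 - L(-17, 15) = -314 - 15*(15 - 17) = -314 - 15*(-2) = -314 - 1*(-30) = -314 + 30 = -284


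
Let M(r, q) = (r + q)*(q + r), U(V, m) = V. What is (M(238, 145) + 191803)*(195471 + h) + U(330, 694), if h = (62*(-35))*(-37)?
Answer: 93342892742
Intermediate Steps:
M(r, q) = (q + r)² (M(r, q) = (q + r)*(q + r) = (q + r)²)
h = 80290 (h = -2170*(-37) = 80290)
(M(238, 145) + 191803)*(195471 + h) + U(330, 694) = ((145 + 238)² + 191803)*(195471 + 80290) + 330 = (383² + 191803)*275761 + 330 = (146689 + 191803)*275761 + 330 = 338492*275761 + 330 = 93342892412 + 330 = 93342892742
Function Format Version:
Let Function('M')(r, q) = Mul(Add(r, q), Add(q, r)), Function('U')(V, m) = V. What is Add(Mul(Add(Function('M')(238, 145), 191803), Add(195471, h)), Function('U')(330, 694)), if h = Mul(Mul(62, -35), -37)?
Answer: 93342892742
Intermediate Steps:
Function('M')(r, q) = Pow(Add(q, r), 2) (Function('M')(r, q) = Mul(Add(q, r), Add(q, r)) = Pow(Add(q, r), 2))
h = 80290 (h = Mul(-2170, -37) = 80290)
Add(Mul(Add(Function('M')(238, 145), 191803), Add(195471, h)), Function('U')(330, 694)) = Add(Mul(Add(Pow(Add(145, 238), 2), 191803), Add(195471, 80290)), 330) = Add(Mul(Add(Pow(383, 2), 191803), 275761), 330) = Add(Mul(Add(146689, 191803), 275761), 330) = Add(Mul(338492, 275761), 330) = Add(93342892412, 330) = 93342892742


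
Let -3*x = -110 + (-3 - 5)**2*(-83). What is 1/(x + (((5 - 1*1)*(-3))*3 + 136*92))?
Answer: 3/42850 ≈ 7.0012e-5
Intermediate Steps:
x = 5422/3 (x = -(-110 + (-3 - 5)**2*(-83))/3 = -(-110 + (-8)**2*(-83))/3 = -(-110 + 64*(-83))/3 = -(-110 - 5312)/3 = -1/3*(-5422) = 5422/3 ≈ 1807.3)
1/(x + (((5 - 1*1)*(-3))*3 + 136*92)) = 1/(5422/3 + (((5 - 1*1)*(-3))*3 + 136*92)) = 1/(5422/3 + (((5 - 1)*(-3))*3 + 12512)) = 1/(5422/3 + ((4*(-3))*3 + 12512)) = 1/(5422/3 + (-12*3 + 12512)) = 1/(5422/3 + (-36 + 12512)) = 1/(5422/3 + 12476) = 1/(42850/3) = 3/42850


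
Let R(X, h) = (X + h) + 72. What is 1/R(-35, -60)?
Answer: -1/23 ≈ -0.043478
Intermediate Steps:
R(X, h) = 72 + X + h
1/R(-35, -60) = 1/(72 - 35 - 60) = 1/(-23) = -1/23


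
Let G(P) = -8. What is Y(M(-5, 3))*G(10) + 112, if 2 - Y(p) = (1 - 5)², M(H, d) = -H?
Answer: 224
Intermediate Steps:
Y(p) = -14 (Y(p) = 2 - (1 - 5)² = 2 - 1*(-4)² = 2 - 1*16 = 2 - 16 = -14)
Y(M(-5, 3))*G(10) + 112 = -14*(-8) + 112 = 112 + 112 = 224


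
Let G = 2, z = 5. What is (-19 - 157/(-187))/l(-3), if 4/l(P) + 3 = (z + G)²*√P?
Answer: 2547/187 - 41601*I*√3/187 ≈ 13.62 - 385.32*I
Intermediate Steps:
l(P) = 4/(-3 + 49*√P) (l(P) = 4/(-3 + (5 + 2)²*√P) = 4/(-3 + 7²*√P) = 4/(-3 + 49*√P))
(-19 - 157/(-187))/l(-3) = (-19 - 157/(-187))/((4/(-3 + 49*√(-3)))) = (-19 - 157*(-1)/187)/((4/(-3 + 49*(I*√3)))) = (-19 - 1*(-157/187))/((4/(-3 + 49*I*√3))) = (-19 + 157/187)*(-¾ + 49*I*√3/4) = -3396*(-¾ + 49*I*√3/4)/187 = 2547/187 - 41601*I*√3/187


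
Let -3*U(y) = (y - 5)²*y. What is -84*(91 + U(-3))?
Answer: -13020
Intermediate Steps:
U(y) = -y*(-5 + y)²/3 (U(y) = -(y - 5)²*y/3 = -(-5 + y)²*y/3 = -y*(-5 + y)²/3)
-84*(91 + U(-3)) = -84*(91 - ⅓*(-3)*(-5 - 3)²) = -84*(91 - ⅓*(-3)*(-8)²) = -84*(91 - ⅓*(-3)*64) = -84*(91 + 64) = -84*155 = -13020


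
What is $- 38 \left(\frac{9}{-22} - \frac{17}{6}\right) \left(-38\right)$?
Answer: $- \frac{154508}{33} \approx -4682.1$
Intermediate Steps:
$- 38 \left(\frac{9}{-22} - \frac{17}{6}\right) \left(-38\right) = - 38 \left(9 \left(- \frac{1}{22}\right) - \frac{17}{6}\right) \left(-38\right) = - 38 \left(- \frac{9}{22} - \frac{17}{6}\right) \left(-38\right) = \left(-38\right) \left(- \frac{107}{33}\right) \left(-38\right) = \frac{4066}{33} \left(-38\right) = - \frac{154508}{33}$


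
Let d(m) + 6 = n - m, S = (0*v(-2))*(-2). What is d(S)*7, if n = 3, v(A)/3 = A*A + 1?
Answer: -21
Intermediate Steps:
v(A) = 3 + 3*A**2 (v(A) = 3*(A*A + 1) = 3*(A**2 + 1) = 3*(1 + A**2) = 3 + 3*A**2)
S = 0 (S = (0*(3 + 3*(-2)**2))*(-2) = (0*(3 + 3*4))*(-2) = (0*(3 + 12))*(-2) = (0*15)*(-2) = 0*(-2) = 0)
d(m) = -3 - m (d(m) = -6 + (3 - m) = -3 - m)
d(S)*7 = (-3 - 1*0)*7 = (-3 + 0)*7 = -3*7 = -21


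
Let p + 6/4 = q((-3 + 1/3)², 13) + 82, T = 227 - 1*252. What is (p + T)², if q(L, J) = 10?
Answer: 17161/4 ≈ 4290.3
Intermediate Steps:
T = -25 (T = 227 - 252 = -25)
p = 181/2 (p = -3/2 + (10 + 82) = -3/2 + 92 = 181/2 ≈ 90.500)
(p + T)² = (181/2 - 25)² = (131/2)² = 17161/4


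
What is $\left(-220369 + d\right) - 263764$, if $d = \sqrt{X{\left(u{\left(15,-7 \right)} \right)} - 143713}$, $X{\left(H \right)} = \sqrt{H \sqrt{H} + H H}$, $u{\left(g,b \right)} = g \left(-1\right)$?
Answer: $-484133 + \sqrt{-143713 + \sqrt{15} \sqrt{15 - i \sqrt{15}}} \approx -4.8413 \cdot 10^{5} - 379.08 i$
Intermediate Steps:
$u{\left(g,b \right)} = - g$
$X{\left(H \right)} = \sqrt{H^{2} + H^{\frac{3}{2}}}$ ($X{\left(H \right)} = \sqrt{H^{\frac{3}{2}} + H^{2}} = \sqrt{H^{2} + H^{\frac{3}{2}}}$)
$d = \sqrt{-143713 + \sqrt{225 - 15 i \sqrt{15}}}$ ($d = \sqrt{\sqrt{\left(\left(-1\right) 15\right)^{2} + \left(\left(-1\right) 15\right)^{\frac{3}{2}}} - 143713} = \sqrt{\sqrt{\left(-15\right)^{2} + \left(-15\right)^{\frac{3}{2}}} - 143713} = \sqrt{\sqrt{225 - 15 i \sqrt{15}} - 143713} = \sqrt{-143713 + \sqrt{225 - 15 i \sqrt{15}}} \approx 0.003 - 379.08 i$)
$\left(-220369 + d\right) - 263764 = \left(-220369 + \sqrt{-143713 + \sqrt{15} \sqrt{15 - i \sqrt{15}}}\right) - 263764 = -484133 + \sqrt{-143713 + \sqrt{15} \sqrt{15 - i \sqrt{15}}}$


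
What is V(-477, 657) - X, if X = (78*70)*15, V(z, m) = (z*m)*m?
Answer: -205978473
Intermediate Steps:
V(z, m) = z*m² (V(z, m) = (m*z)*m = z*m²)
X = 81900 (X = 5460*15 = 81900)
V(-477, 657) - X = -477*657² - 1*81900 = -477*431649 - 81900 = -205896573 - 81900 = -205978473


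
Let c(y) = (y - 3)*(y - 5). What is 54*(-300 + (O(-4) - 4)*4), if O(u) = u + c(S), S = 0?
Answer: -14688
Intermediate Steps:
c(y) = (-5 + y)*(-3 + y) (c(y) = (-3 + y)*(-5 + y) = (-5 + y)*(-3 + y))
O(u) = 15 + u (O(u) = u + (15 + 0**2 - 8*0) = u + (15 + 0 + 0) = u + 15 = 15 + u)
54*(-300 + (O(-4) - 4)*4) = 54*(-300 + ((15 - 4) - 4)*4) = 54*(-300 + (11 - 4)*4) = 54*(-300 + 7*4) = 54*(-300 + 28) = 54*(-272) = -14688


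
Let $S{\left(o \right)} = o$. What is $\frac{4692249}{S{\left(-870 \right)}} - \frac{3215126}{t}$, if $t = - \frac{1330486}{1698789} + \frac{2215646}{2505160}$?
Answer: $- \frac{1984333462259837457561}{62471038015430} \approx -3.1764 \cdot 10^{7}$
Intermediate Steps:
$t = \frac{215417372467}{2127869125620}$ ($t = \left(-1330486\right) \frac{1}{1698789} + 2215646 \cdot \frac{1}{2505160} = - \frac{1330486}{1698789} + \frac{1107823}{1252580} = \frac{215417372467}{2127869125620} \approx 0.10124$)
$\frac{4692249}{S{\left(-870 \right)}} - \frac{3215126}{t} = \frac{4692249}{-870} - \frac{3215126}{\frac{215417372467}{2127869125620}} = 4692249 \left(- \frac{1}{870}\right) - \frac{6841367350378128120}{215417372467} = - \frac{1564083}{290} - \frac{6841367350378128120}{215417372467} = - \frac{1984333462259837457561}{62471038015430}$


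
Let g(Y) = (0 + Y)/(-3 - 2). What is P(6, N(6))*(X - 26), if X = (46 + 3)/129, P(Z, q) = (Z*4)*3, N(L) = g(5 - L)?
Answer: -79320/43 ≈ -1844.7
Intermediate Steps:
g(Y) = -Y/5 (g(Y) = Y/(-5) = Y*(-⅕) = -Y/5)
N(L) = -1 + L/5 (N(L) = -(5 - L)/5 = -1 + L/5)
P(Z, q) = 12*Z (P(Z, q) = (4*Z)*3 = 12*Z)
X = 49/129 (X = 49*(1/129) = 49/129 ≈ 0.37985)
P(6, N(6))*(X - 26) = (12*6)*(49/129 - 26) = 72*(-3305/129) = -79320/43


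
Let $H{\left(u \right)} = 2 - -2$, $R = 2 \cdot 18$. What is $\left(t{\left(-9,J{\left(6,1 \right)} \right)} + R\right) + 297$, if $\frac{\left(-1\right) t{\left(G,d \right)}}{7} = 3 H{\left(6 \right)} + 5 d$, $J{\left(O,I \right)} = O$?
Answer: $39$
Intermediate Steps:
$R = 36$
$H{\left(u \right)} = 4$ ($H{\left(u \right)} = 2 + 2 = 4$)
$t{\left(G,d \right)} = -84 - 35 d$ ($t{\left(G,d \right)} = - 7 \left(3 \cdot 4 + 5 d\right) = - 7 \left(12 + 5 d\right) = -84 - 35 d$)
$\left(t{\left(-9,J{\left(6,1 \right)} \right)} + R\right) + 297 = \left(\left(-84 - 210\right) + 36\right) + 297 = \left(-294 + 36\right) + 297 = -258 + 297 = 39$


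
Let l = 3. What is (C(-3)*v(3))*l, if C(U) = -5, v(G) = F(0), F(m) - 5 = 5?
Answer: -150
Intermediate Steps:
F(m) = 10 (F(m) = 5 + 5 = 10)
v(G) = 10
(C(-3)*v(3))*l = -5*10*3 = -50*3 = -150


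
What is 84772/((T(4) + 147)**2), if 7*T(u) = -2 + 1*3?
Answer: 1038457/265225 ≈ 3.9154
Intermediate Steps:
T(u) = 1/7 (T(u) = (-2 + 1*3)/7 = (-2 + 3)/7 = (1/7)*1 = 1/7)
84772/((T(4) + 147)**2) = 84772/((1/7 + 147)**2) = 84772/((1030/7)**2) = 84772/(1060900/49) = 84772*(49/1060900) = 1038457/265225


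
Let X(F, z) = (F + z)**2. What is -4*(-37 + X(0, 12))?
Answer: -428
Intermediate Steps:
-4*(-37 + X(0, 12)) = -4*(-37 + (0 + 12)**2) = -4*(-37 + 12**2) = -4*(-37 + 144) = -4*107 = -428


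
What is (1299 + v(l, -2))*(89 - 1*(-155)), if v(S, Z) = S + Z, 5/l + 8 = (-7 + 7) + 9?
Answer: 317688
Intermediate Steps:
l = 5 (l = 5/(-8 + ((-7 + 7) + 9)) = 5/(-8 + (0 + 9)) = 5/(-8 + 9) = 5/1 = 5*1 = 5)
(1299 + v(l, -2))*(89 - 1*(-155)) = (1299 + (5 - 2))*(89 - 1*(-155)) = (1299 + 3)*(89 + 155) = 1302*244 = 317688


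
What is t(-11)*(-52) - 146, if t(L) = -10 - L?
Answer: -198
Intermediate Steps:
t(-11)*(-52) - 146 = (-10 - 1*(-11))*(-52) - 146 = (-10 + 11)*(-52) - 146 = 1*(-52) - 146 = -52 - 146 = -198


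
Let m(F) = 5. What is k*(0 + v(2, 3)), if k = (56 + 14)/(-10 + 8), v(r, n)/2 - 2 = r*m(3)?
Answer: -840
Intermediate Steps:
v(r, n) = 4 + 10*r (v(r, n) = 4 + 2*(r*5) = 4 + 2*(5*r) = 4 + 10*r)
k = -35 (k = 70/(-2) = 70*(-1/2) = -35)
k*(0 + v(2, 3)) = -35*(0 + (4 + 10*2)) = -35*(0 + (4 + 20)) = -35*(0 + 24) = -35*24 = -840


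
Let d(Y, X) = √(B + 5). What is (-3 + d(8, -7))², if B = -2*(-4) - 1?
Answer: 21 - 12*√3 ≈ 0.21539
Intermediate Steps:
B = 7 (B = 8 - 1 = 7)
d(Y, X) = 2*√3 (d(Y, X) = √(7 + 5) = √12 = 2*√3)
(-3 + d(8, -7))² = (-3 + 2*√3)²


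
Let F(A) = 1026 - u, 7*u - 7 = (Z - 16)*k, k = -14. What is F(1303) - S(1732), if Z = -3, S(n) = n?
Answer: -745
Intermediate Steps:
u = 39 (u = 1 + ((-3 - 16)*(-14))/7 = 1 + (-19*(-14))/7 = 1 + (⅐)*266 = 1 + 38 = 39)
F(A) = 987 (F(A) = 1026 - 1*39 = 1026 - 39 = 987)
F(1303) - S(1732) = 987 - 1*1732 = 987 - 1732 = -745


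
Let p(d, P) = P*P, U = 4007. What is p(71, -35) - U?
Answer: -2782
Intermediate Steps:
p(d, P) = P²
p(71, -35) - U = (-35)² - 1*4007 = 1225 - 4007 = -2782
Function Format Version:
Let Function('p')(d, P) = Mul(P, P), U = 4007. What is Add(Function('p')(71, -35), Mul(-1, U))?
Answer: -2782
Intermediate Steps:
Function('p')(d, P) = Pow(P, 2)
Add(Function('p')(71, -35), Mul(-1, U)) = Add(Pow(-35, 2), Mul(-1, 4007)) = Add(1225, -4007) = -2782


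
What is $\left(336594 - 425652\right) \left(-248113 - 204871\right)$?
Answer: $40341849072$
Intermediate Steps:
$\left(336594 - 425652\right) \left(-248113 - 204871\right) = \left(-89058\right) \left(-452984\right) = 40341849072$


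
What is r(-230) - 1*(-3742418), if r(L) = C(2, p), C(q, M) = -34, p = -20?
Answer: 3742384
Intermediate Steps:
r(L) = -34
r(-230) - 1*(-3742418) = -34 - 1*(-3742418) = -34 + 3742418 = 3742384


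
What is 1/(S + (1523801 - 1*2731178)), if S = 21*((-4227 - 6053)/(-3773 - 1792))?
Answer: -53/63988925 ≈ -8.2827e-7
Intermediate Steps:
S = 2056/53 (S = 21*(-10280/(-5565)) = 21*(-10280*(-1/5565)) = 21*(2056/1113) = 2056/53 ≈ 38.792)
1/(S + (1523801 - 1*2731178)) = 1/(2056/53 + (1523801 - 1*2731178)) = 1/(2056/53 + (1523801 - 2731178)) = 1/(2056/53 - 1207377) = 1/(-63988925/53) = -53/63988925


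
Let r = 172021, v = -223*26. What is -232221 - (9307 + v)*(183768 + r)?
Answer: -1248695822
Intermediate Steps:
v = -5798
-232221 - (9307 + v)*(183768 + r) = -232221 - (9307 - 5798)*(183768 + 172021) = -232221 - 3509*355789 = -232221 - 1*1248463601 = -232221 - 1248463601 = -1248695822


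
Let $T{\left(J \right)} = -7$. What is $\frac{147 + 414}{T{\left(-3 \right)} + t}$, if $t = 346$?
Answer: $\frac{187}{113} \approx 1.6549$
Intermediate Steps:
$\frac{147 + 414}{T{\left(-3 \right)} + t} = \frac{147 + 414}{-7 + 346} = \frac{561}{339} = 561 \cdot \frac{1}{339} = \frac{187}{113}$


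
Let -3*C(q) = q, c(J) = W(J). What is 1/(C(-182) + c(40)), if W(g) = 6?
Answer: 3/200 ≈ 0.015000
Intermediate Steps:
c(J) = 6
C(q) = -q/3
1/(C(-182) + c(40)) = 1/(-⅓*(-182) + 6) = 1/(182/3 + 6) = 1/(200/3) = 3/200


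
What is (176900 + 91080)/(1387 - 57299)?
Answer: -66995/13978 ≈ -4.7929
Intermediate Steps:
(176900 + 91080)/(1387 - 57299) = 267980/(-55912) = 267980*(-1/55912) = -66995/13978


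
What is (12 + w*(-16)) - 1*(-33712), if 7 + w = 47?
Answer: 33084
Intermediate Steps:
w = 40 (w = -7 + 47 = 40)
(12 + w*(-16)) - 1*(-33712) = (12 + 40*(-16)) - 1*(-33712) = (12 - 640) + 33712 = -628 + 33712 = 33084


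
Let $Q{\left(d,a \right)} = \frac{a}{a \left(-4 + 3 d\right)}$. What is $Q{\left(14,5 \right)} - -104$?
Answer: $\frac{3953}{38} \approx 104.03$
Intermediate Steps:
$Q{\left(d,a \right)} = \frac{1}{-4 + 3 d}$ ($Q{\left(d,a \right)} = a \frac{1}{a \left(-4 + 3 d\right)} = \frac{1}{-4 + 3 d}$)
$Q{\left(14,5 \right)} - -104 = \frac{1}{-4 + 3 \cdot 14} - -104 = \frac{1}{-4 + 42} + 104 = \frac{1}{38} + 104 = \frac{3953}{38}$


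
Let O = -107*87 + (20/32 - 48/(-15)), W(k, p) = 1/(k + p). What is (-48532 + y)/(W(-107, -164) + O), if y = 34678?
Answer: 150177360/100868137 ≈ 1.4888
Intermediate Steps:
O = -372207/40 (O = -9309 + (20*(1/32) - 48*(-1/15)) = -9309 + (5/8 + 16/5) = -9309 + 153/40 = -372207/40 ≈ -9305.2)
(-48532 + y)/(W(-107, -164) + O) = (-48532 + 34678)/(1/(-107 - 164) - 372207/40) = -13854/(1/(-271) - 372207/40) = -13854/(-1/271 - 372207/40) = -13854/(-100868137/10840) = -13854*(-10840/100868137) = 150177360/100868137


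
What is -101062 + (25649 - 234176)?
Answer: -309589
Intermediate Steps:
-101062 + (25649 - 234176) = -101062 - 208527 = -309589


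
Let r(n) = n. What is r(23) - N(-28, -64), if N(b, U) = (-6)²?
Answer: -13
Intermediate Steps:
N(b, U) = 36
r(23) - N(-28, -64) = 23 - 1*36 = 23 - 36 = -13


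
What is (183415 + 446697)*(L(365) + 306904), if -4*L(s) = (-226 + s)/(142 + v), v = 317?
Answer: 88763185104440/459 ≈ 1.9338e+11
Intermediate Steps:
L(s) = 113/918 - s/1836 (L(s) = -(-226 + s)/(4*(142 + 317)) = -(-226 + s)/(4*459) = -(-226/459 + s/459)/4 = 113/918 - s/1836)
(183415 + 446697)*(L(365) + 306904) = (183415 + 446697)*((113/918 - 1/1836*365) + 306904) = 630112*((113/918 - 365/1836) + 306904) = 630112*(-139/1836 + 306904) = 630112*(563475605/1836) = 88763185104440/459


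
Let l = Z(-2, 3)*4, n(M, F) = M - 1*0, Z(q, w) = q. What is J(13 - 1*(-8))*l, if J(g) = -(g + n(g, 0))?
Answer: 336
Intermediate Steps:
n(M, F) = M (n(M, F) = M + 0 = M)
l = -8 (l = -2*4 = -8)
J(g) = -2*g (J(g) = -(g + g) = -2*g)
J(13 - 1*(-8))*l = -2*(13 - 1*(-8))*(-8) = -2*(13 + 8)*(-8) = -2*21*(-8) = -42*(-8) = 336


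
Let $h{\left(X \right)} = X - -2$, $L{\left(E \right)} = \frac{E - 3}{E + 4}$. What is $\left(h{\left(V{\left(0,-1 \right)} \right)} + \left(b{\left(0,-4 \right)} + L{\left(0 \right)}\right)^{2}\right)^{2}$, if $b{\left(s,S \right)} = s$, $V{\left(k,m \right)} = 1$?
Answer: $\frac{3249}{256} \approx 12.691$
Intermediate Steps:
$L{\left(E \right)} = \frac{-3 + E}{4 + E}$
$h{\left(X \right)} = 2 + X$ ($h{\left(X \right)} = X + 2 = 2 + X$)
$\left(h{\left(V{\left(0,-1 \right)} \right)} + \left(b{\left(0,-4 \right)} + L{\left(0 \right)}\right)^{2}\right)^{2} = \left(\left(2 + 1\right) + \left(0 + \frac{-3 + 0}{4 + 0}\right)^{2}\right)^{2} = \left(3 + \left(0 + \frac{1}{4} \left(-3\right)\right)^{2}\right)^{2} = \left(3 + \left(0 - \frac{3}{4}\right)^{2}\right)^{2} = \left(3 + \left(- \frac{3}{4}\right)^{2}\right)^{2} = \left(3 + \frac{9}{16}\right)^{2} = \left(\frac{57}{16}\right)^{2} = \frac{3249}{256}$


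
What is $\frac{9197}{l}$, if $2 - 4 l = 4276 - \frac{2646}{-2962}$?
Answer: $- \frac{54483028}{6331117} \approx -8.6056$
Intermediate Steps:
$l = - \frac{6331117}{5924}$ ($l = \frac{1}{2} - \frac{4276 - \frac{2646}{-2962}}{4} = \frac{1}{2} - \frac{4276 - 2646 \left(- \frac{1}{2962}\right)}{4} = \frac{1}{2} - \frac{4276 - - \frac{1323}{1481}}{4} = \frac{1}{2} - \frac{4276 + \frac{1323}{1481}}{4} = \frac{1}{2} - \frac{6334079}{5924} = - \frac{6331117}{5924} \approx -1068.7$)
$\frac{9197}{l} = \frac{9197}{- \frac{6331117}{5924}} = 9197 \left(- \frac{5924}{6331117}\right) = - \frac{54483028}{6331117}$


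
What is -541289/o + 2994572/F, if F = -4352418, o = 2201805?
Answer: -23675607379/25352316705 ≈ -0.93386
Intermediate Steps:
-541289/o + 2994572/F = -541289/2201805 + 2994572/(-4352418) = -541289*1/2201805 + 2994572*(-1/4352418) = -541289/2201805 - 213898/310887 = -23675607379/25352316705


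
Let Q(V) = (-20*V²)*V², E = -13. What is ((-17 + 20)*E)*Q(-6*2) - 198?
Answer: 16173882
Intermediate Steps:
Q(V) = -20*V⁴
((-17 + 20)*E)*Q(-6*2) - 198 = ((-17 + 20)*(-13))*(-20*(-6*2)⁴) - 198 = (3*(-13))*(-20*(-12)⁴) - 198 = -(-780)*20736 - 198 = -39*(-414720) - 198 = 16174080 - 198 = 16173882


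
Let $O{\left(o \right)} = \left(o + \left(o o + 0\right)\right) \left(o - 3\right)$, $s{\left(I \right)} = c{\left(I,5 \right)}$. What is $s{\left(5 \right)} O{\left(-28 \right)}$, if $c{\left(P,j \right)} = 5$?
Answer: $-117180$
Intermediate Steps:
$s{\left(I \right)} = 5$
$O{\left(o \right)} = \left(-3 + o\right) \left(o + o^{2}\right)$ ($O{\left(o \right)} = \left(o + \left(o^{2} + 0\right)\right) \left(-3 + o\right) = \left(o + o^{2}\right) \left(-3 + o\right) = \left(-3 + o\right) \left(o + o^{2}\right)$)
$s{\left(5 \right)} O{\left(-28 \right)} = 5 \left(- 28 \left(-3 + \left(-28\right)^{2} - -56\right)\right) = 5 \left(- 28 \left(-3 + 784 + 56\right)\right) = 5 \left(\left(-28\right) 837\right) = 5 \left(-23436\right) = -117180$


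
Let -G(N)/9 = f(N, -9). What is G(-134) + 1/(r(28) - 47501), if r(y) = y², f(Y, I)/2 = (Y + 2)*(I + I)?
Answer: -1997992657/46717 ≈ -42768.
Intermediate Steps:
f(Y, I) = 4*I*(2 + Y) (f(Y, I) = 2*((Y + 2)*(I + I)) = 2*((2 + Y)*(2*I)) = 2*(2*I*(2 + Y)) = 4*I*(2 + Y))
G(N) = 648 + 324*N (G(N) = -36*(-9)*(2 + N) = -9*(-72 - 36*N) = 648 + 324*N)
G(-134) + 1/(r(28) - 47501) = (648 + 324*(-134)) + 1/(28² - 47501) = (648 - 43416) + 1/(784 - 47501) = -42768 + 1/(-46717) = -42768 - 1/46717 = -1997992657/46717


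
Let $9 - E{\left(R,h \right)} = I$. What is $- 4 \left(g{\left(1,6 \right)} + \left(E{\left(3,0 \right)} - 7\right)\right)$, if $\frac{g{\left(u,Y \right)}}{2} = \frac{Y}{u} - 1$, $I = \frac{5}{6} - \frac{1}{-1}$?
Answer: $- \frac{122}{3} \approx -40.667$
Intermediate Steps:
$I = \frac{11}{6}$ ($I = 5 \cdot \frac{1}{6} - -1 = \frac{5}{6} + 1 = \frac{11}{6} \approx 1.8333$)
$g{\left(u,Y \right)} = -2 + \frac{2 Y}{u}$ ($g{\left(u,Y \right)} = 2 \left(\frac{Y}{u} - 1\right) = 2 \left(-1 + \frac{Y}{u}\right) = -2 + \frac{2 Y}{u}$)
$E{\left(R,h \right)} = \frac{43}{6}$ ($E{\left(R,h \right)} = 9 - \frac{11}{6} = \frac{43}{6}$)
$- 4 \left(g{\left(1,6 \right)} + \left(E{\left(3,0 \right)} - 7\right)\right) = - 4 \left(\left(-2 + 2 \cdot 6 \cdot 1^{-1}\right) + \left(\frac{43}{6} - 7\right)\right) = - 4 \left(\left(-2 + 2 \cdot 6 \cdot 1\right) + \left(\frac{43}{6} - 7\right)\right) = - 4 \left(\left(-2 + 12\right) + \frac{1}{6}\right) = - 4 \left(10 + \frac{1}{6}\right) = \left(-4\right) \frac{61}{6} = - \frac{122}{3}$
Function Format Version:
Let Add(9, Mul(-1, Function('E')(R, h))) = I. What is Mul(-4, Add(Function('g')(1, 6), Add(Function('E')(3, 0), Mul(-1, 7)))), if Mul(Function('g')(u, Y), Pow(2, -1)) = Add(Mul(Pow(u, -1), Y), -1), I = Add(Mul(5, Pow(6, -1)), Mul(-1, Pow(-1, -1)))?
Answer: Rational(-122, 3) ≈ -40.667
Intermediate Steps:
I = Rational(11, 6) (I = Add(Mul(5, Rational(1, 6)), Mul(-1, -1)) = Add(Rational(5, 6), 1) = Rational(11, 6) ≈ 1.8333)
Function('g')(u, Y) = Add(-2, Mul(2, Y, Pow(u, -1))) (Function('g')(u, Y) = Mul(2, Add(Mul(Pow(u, -1), Y), -1)) = Mul(2, Add(Mul(Y, Pow(u, -1)), -1)) = Mul(2, Add(-1, Mul(Y, Pow(u, -1)))) = Add(-2, Mul(2, Y, Pow(u, -1))))
Function('E')(R, h) = Rational(43, 6) (Function('E')(R, h) = Add(9, Mul(-1, Rational(11, 6))) = Add(9, Rational(-11, 6)) = Rational(43, 6))
Mul(-4, Add(Function('g')(1, 6), Add(Function('E')(3, 0), Mul(-1, 7)))) = Mul(-4, Add(Add(-2, Mul(2, 6, Pow(1, -1))), Add(Rational(43, 6), Mul(-1, 7)))) = Mul(-4, Add(Add(-2, Mul(2, 6, 1)), Add(Rational(43, 6), -7))) = Mul(-4, Add(Add(-2, 12), Rational(1, 6))) = Mul(-4, Add(10, Rational(1, 6))) = Mul(-4, Rational(61, 6)) = Rational(-122, 3)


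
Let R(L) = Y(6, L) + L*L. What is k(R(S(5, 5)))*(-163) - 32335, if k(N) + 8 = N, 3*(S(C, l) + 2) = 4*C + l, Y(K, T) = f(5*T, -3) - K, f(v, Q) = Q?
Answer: -324919/9 ≈ -36102.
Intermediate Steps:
Y(K, T) = -3 - K
S(C, l) = -2 + l/3 + 4*C/3 (S(C, l) = -2 + (4*C + l)/3 = -2 + (l + 4*C)/3 = -2 + (l/3 + 4*C/3) = -2 + l/3 + 4*C/3)
R(L) = -9 + L**2 (R(L) = (-3 - 1*6) + L*L = (-3 - 6) + L**2 = -9 + L**2)
k(N) = -8 + N
k(R(S(5, 5)))*(-163) - 32335 = (-8 + (-9 + (-2 + (1/3)*5 + (4/3)*5)**2))*(-163) - 32335 = (-8 + (-9 + (-2 + 5/3 + 20/3)**2))*(-163) - 32335 = (-8 + (-9 + (19/3)**2))*(-163) - 32335 = (-8 + (-9 + 361/9))*(-163) - 32335 = (-8 + 280/9)*(-163) - 32335 = (208/9)*(-163) - 32335 = -33904/9 - 32335 = -324919/9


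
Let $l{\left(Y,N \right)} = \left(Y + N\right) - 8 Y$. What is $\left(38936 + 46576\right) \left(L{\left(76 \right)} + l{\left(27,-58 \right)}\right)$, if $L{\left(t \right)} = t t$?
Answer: $472795848$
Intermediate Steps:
$l{\left(Y,N \right)} = N - 7 Y$ ($l{\left(Y,N \right)} = \left(N + Y\right) - 8 Y = N - 7 Y$)
$L{\left(t \right)} = t^{2}$
$\left(38936 + 46576\right) \left(L{\left(76 \right)} + l{\left(27,-58 \right)}\right) = \left(38936 + 46576\right) \left(76^{2} - 247\right) = 85512 \left(5776 - 247\right) = 85512 \cdot 5529 = 472795848$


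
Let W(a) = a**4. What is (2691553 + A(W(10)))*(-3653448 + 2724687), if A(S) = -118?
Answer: -2499699862035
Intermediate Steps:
(2691553 + A(W(10)))*(-3653448 + 2724687) = (2691553 - 118)*(-3653448 + 2724687) = 2691435*(-928761) = -2499699862035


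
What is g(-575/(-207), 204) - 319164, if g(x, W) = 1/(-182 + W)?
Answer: -7021607/22 ≈ -3.1916e+5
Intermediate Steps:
g(-575/(-207), 204) - 319164 = 1/(-182 + 204) - 319164 = 1/22 - 319164 = -7021607/22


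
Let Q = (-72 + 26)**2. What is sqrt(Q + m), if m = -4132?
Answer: 12*I*sqrt(14) ≈ 44.9*I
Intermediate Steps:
Q = 2116 (Q = (-46)**2 = 2116)
sqrt(Q + m) = sqrt(2116 - 4132) = sqrt(-2016) = 12*I*sqrt(14)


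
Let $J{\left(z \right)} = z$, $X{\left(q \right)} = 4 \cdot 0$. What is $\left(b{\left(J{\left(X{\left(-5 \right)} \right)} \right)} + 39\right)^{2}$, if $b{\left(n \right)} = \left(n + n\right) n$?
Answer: $1521$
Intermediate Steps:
$X{\left(q \right)} = 0$
$b{\left(n \right)} = 2 n^{2}$ ($b{\left(n \right)} = 2 n n = 2 n^{2}$)
$\left(b{\left(J{\left(X{\left(-5 \right)} \right)} \right)} + 39\right)^{2} = \left(2 \cdot 0^{2} + 39\right)^{2} = \left(2 \cdot 0 + 39\right)^{2} = \left(0 + 39\right)^{2} = 39^{2} = 1521$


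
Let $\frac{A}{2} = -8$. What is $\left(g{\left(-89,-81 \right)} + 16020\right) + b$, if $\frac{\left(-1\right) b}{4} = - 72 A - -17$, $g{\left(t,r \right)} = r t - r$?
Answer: $18634$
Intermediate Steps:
$A = -16$ ($A = 2 \left(-8\right) = -16$)
$g{\left(t,r \right)} = - r + r t$
$b = -4676$ ($b = - 4 \left(\left(-72\right) \left(-16\right) - -17\right) = - 4 \left(1152 + \left(\left(15 - 1\right) + 3\right)\right) = - 4 \left(1152 + \left(14 + 3\right)\right) = - 4 \left(1152 + 17\right) = \left(-4\right) 1169 = -4676$)
$\left(g{\left(-89,-81 \right)} + 16020\right) + b = \left(- 81 \left(-1 - 89\right) + 16020\right) - 4676 = \left(\left(-81\right) \left(-90\right) + 16020\right) - 4676 = \left(7290 + 16020\right) - 4676 = 23310 - 4676 = 18634$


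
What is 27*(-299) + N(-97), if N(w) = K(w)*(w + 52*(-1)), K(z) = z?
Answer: 6380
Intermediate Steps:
N(w) = w*(-52 + w) (N(w) = w*(w + 52*(-1)) = w*(w - 52) = w*(-52 + w))
27*(-299) + N(-97) = 27*(-299) - 97*(-52 - 97) = -8073 - 97*(-149) = -8073 + 14453 = 6380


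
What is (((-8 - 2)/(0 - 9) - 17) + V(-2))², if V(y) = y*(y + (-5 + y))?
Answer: 361/81 ≈ 4.4568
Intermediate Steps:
V(y) = y*(-5 + 2*y)
(((-8 - 2)/(0 - 9) - 17) + V(-2))² = (((-8 - 2)/(0 - 9) - 17) - 2*(-5 + 2*(-2)))² = ((-10/(-9) - 17) - 2*(-5 - 4))² = ((-10*(-⅑) - 17) - 2*(-9))² = ((10/9 - 17) + 18)² = (-143/9 + 18)² = (19/9)² = 361/81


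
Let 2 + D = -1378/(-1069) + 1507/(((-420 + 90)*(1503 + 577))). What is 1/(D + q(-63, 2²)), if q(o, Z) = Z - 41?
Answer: -66705600/2515677653 ≈ -0.026516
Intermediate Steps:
D = -47570453/66705600 (D = -2 + (-1378/(-1069) + 1507/(((-420 + 90)*(1503 + 577)))) = -2 + (-1378*(-1/1069) + 1507/((-330*2080))) = -2 + (1378/1069 + 1507/(-686400)) = -2 + (1378/1069 + 1507*(-1/686400)) = -2 + (1378/1069 - 137/62400) = -2 + 85840747/66705600 = -47570453/66705600 ≈ -0.71314)
q(o, Z) = -41 + Z
1/(D + q(-63, 2²)) = 1/(-47570453/66705600 + (-41 + 2²)) = 1/(-47570453/66705600 + (-41 + 4)) = 1/(-47570453/66705600 - 37) = 1/(-2515677653/66705600) = -66705600/2515677653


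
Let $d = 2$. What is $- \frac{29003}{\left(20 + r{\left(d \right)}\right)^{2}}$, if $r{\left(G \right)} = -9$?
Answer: $- \frac{29003}{121} \approx -239.69$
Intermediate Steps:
$- \frac{29003}{\left(20 + r{\left(d \right)}\right)^{2}} = - \frac{29003}{\left(20 - 9\right)^{2}} = - \frac{29003}{11^{2}} = - \frac{29003}{121}$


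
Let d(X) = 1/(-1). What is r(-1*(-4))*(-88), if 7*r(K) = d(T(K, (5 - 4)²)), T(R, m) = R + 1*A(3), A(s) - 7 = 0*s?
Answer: 88/7 ≈ 12.571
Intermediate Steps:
A(s) = 7 (A(s) = 7 + 0*s = 7 + 0 = 7)
T(R, m) = 7 + R (T(R, m) = R + 1*7 = R + 7 = 7 + R)
d(X) = -1
r(K) = -⅐ (r(K) = (⅐)*(-1) = -⅐)
r(-1*(-4))*(-88) = -⅐*(-88) = 88/7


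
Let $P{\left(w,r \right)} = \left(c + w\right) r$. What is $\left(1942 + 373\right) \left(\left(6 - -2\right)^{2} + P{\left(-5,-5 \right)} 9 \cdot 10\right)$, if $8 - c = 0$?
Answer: $-2977090$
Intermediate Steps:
$c = 8$ ($c = 8 - 0 = 8 + 0 = 8$)
$P{\left(w,r \right)} = r \left(8 + w\right)$ ($P{\left(w,r \right)} = \left(8 + w\right) r = r \left(8 + w\right)$)
$\left(1942 + 373\right) \left(\left(6 - -2\right)^{2} + P{\left(-5,-5 \right)} 9 \cdot 10\right) = \left(1942 + 373\right) \left(\left(6 - -2\right)^{2} + - 5 \left(8 - 5\right) 9 \cdot 10\right) = 2315 \left(\left(6 + \left(-10 + 12\right)\right)^{2} + \left(-5\right) 3 \cdot 9 \cdot 10\right) = 2315 \left(\left(6 + 2\right)^{2} + \left(-15\right) 9 \cdot 10\right) = 2315 \left(8^{2} - 1350\right) = 2315 \left(64 - 1350\right) = 2315 \left(-1286\right) = -2977090$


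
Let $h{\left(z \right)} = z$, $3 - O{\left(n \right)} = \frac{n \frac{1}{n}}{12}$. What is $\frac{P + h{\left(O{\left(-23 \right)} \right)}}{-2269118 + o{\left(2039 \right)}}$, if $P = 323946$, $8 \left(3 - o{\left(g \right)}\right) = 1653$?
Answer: $- \frac{7774774}{54463719} \approx -0.14275$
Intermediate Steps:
$o{\left(g \right)} = - \frac{1629}{8}$ ($o{\left(g \right)} = 3 - \frac{1653}{8} = - \frac{1629}{8}$)
$O{\left(n \right)} = \frac{35}{12}$ ($O{\left(n \right)} = 3 - \frac{n \frac{1}{n}}{12} = 3 - 1 \cdot \frac{1}{12} = 3 - \frac{1}{12} = \frac{35}{12}$)
$\frac{P + h{\left(O{\left(-23 \right)} \right)}}{-2269118 + o{\left(2039 \right)}} = \frac{323946 + \frac{35}{12}}{-2269118 - \frac{1629}{8}} = \frac{3887387}{12 \left(- \frac{18154573}{8}\right)} = \frac{3887387}{12} \left(- \frac{8}{18154573}\right) = - \frac{7774774}{54463719}$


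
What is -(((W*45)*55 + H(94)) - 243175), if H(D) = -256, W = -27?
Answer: 310256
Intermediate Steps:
-(((W*45)*55 + H(94)) - 243175) = -((-27*45*55 - 256) - 243175) = -((-1215*55 - 256) - 243175) = -((-66825 - 256) - 243175) = -(-67081 - 243175) = -1*(-310256) = 310256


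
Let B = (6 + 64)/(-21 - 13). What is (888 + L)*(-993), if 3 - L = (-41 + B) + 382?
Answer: -9319305/17 ≈ -5.4819e+5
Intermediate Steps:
B = -35/17 (B = 70/(-34) = 70*(-1/34) = -35/17 ≈ -2.0588)
L = -5711/17 (L = 3 - ((-41 - 35/17) + 382) = 3 - (-732/17 + 382) = 3 - 1*5762/17 = 3 - 5762/17 = -5711/17 ≈ -335.94)
(888 + L)*(-993) = (888 - 5711/17)*(-993) = (9385/17)*(-993) = -9319305/17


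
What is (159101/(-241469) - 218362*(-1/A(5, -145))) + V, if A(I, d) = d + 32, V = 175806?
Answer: 4744296356391/27285997 ≈ 1.7387e+5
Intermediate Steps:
A(I, d) = 32 + d
(159101/(-241469) - 218362*(-1/A(5, -145))) + V = (159101/(-241469) - 218362*(-1/(32 - 145))) + 175806 = (159101*(-1/241469) - 218362/((-1*(-113)))) + 175806 = (-159101/241469 - 218362/113) + 175806 = -52745632191/27285997 + 175806 = 4744296356391/27285997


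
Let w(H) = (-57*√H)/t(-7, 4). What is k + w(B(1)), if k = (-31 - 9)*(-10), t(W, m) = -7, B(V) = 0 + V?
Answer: 2857/7 ≈ 408.14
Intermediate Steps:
B(V) = V
k = 400 (k = -40*(-10) = 400)
w(H) = 57*√H/7 (w(H) = -57*√H/(-7) = -57*√H*(-⅐) = 57*√H/7)
k + w(B(1)) = 400 + 57*√1/7 = 400 + (57/7)*1 = 400 + 57/7 = 2857/7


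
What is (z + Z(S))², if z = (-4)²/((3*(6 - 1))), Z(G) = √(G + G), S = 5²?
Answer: 11506/225 + 32*√2/3 ≈ 66.223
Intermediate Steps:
S = 25
Z(G) = √2*√G (Z(G) = √(2*G) = √2*√G)
z = 16/15 (z = 16/((3*5)) = 16/15 ≈ 1.0667)
(z + Z(S))² = (16/15 + √2*√25)² = (16/15 + √2*5)² = (16/15 + 5*√2)²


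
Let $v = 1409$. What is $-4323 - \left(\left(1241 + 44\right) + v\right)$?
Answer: $-7017$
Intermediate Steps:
$-4323 - \left(\left(1241 + 44\right) + v\right) = -4323 - \left(\left(1241 + 44\right) + 1409\right) = -4323 - \left(1285 + 1409\right) = -4323 - 2694 = -7017$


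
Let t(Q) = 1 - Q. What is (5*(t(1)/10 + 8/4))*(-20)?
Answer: -200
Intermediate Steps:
(5*(t(1)/10 + 8/4))*(-20) = (5*((1 - 1*1)/10 + 8/4))*(-20) = (5*((1 - 1)*(⅒) + 8*(¼)))*(-20) = (5*(0*(⅒) + 2))*(-20) = (5*(0 + 2))*(-20) = (5*2)*(-20) = 10*(-20) = -200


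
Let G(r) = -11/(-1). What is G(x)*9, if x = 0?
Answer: 99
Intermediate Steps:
G(r) = 11 (G(r) = -11*(-1) = 11)
G(x)*9 = 11*9 = 99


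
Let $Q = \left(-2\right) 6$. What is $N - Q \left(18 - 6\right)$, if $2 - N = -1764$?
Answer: $1910$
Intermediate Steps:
$N = 1766$ ($N = 2 - -1764 = 2 + 1764 = 1766$)
$Q = -12$
$N - Q \left(18 - 6\right) = 1766 - - 12 \left(18 - 6\right) = 1766 - \left(-12\right) 12 = 1766 - -144 = 1766 + 144 = 1910$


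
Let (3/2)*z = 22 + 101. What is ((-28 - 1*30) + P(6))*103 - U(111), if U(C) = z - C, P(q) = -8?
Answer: -6769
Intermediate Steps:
z = 82 (z = 2*(22 + 101)/3 = (⅔)*123 = 82)
U(C) = 82 - C
((-28 - 1*30) + P(6))*103 - U(111) = ((-28 - 1*30) - 8)*103 - (82 - 1*111) = ((-28 - 30) - 8)*103 - (82 - 111) = (-58 - 8)*103 - 1*(-29) = -66*103 + 29 = -6798 + 29 = -6769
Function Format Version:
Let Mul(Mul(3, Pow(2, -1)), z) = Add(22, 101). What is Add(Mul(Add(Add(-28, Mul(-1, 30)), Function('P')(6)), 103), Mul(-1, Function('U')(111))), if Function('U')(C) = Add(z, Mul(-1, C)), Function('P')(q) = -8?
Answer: -6769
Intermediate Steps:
z = 82 (z = Mul(Rational(2, 3), Add(22, 101)) = Mul(Rational(2, 3), 123) = 82)
Function('U')(C) = Add(82, Mul(-1, C))
Add(Mul(Add(Add(-28, Mul(-1, 30)), Function('P')(6)), 103), Mul(-1, Function('U')(111))) = Add(Mul(Add(Add(-28, Mul(-1, 30)), -8), 103), Mul(-1, Add(82, Mul(-1, 111)))) = Add(Mul(Add(Add(-28, -30), -8), 103), Mul(-1, Add(82, -111))) = Add(Mul(Add(-58, -8), 103), Mul(-1, -29)) = Add(Mul(-66, 103), 29) = Add(-6798, 29) = -6769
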